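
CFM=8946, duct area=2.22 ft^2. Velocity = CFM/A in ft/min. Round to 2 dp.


V = 8946 / 2.22 = 4029.73 ft/min

4029.73 ft/min


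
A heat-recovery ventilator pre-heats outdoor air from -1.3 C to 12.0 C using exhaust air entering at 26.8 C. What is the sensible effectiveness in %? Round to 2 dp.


eff = (12.0-(-1.3))/(26.8-(-1.3))*100 = 47.33 %

47.33 %


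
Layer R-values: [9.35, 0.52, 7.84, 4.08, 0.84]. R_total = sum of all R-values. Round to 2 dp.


R_total = 9.35 + 0.52 + 7.84 + 4.08 + 0.84 = 22.63

22.63


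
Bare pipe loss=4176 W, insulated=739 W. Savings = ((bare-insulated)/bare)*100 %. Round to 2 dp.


Savings = ((4176-739)/4176)*100 = 82.30 %

82.30 %


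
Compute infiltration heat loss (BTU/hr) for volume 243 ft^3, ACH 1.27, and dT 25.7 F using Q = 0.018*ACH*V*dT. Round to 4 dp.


Q = 0.018 * 1.27 * 243 * 25.7 = 142.7630 BTU/hr

142.7630 BTU/hr


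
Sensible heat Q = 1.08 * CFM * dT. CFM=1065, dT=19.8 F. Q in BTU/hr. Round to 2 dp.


Q = 1.08 * 1065 * 19.8 = 22773.96 BTU/hr

22773.96 BTU/hr


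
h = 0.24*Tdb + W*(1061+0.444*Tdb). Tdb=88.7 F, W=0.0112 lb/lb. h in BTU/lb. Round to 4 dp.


h = 0.24*88.7 + 0.0112*(1061+0.444*88.7) = 33.6123 BTU/lb

33.6123 BTU/lb


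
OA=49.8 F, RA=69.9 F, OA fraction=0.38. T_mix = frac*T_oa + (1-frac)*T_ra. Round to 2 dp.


T_mix = 0.38*49.8 + 0.62*69.9 = 62.26 F

62.26 F


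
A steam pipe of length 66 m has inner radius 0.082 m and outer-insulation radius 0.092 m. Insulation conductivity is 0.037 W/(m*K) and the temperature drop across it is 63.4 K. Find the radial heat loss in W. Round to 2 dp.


Q = 2*pi*0.037*66*63.4/ln(0.092/0.082) = 8453.86 W

8453.86 W


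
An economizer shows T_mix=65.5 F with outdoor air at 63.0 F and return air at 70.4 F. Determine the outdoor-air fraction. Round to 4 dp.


frac = (65.5 - 70.4) / (63.0 - 70.4) = 0.6622

0.6622


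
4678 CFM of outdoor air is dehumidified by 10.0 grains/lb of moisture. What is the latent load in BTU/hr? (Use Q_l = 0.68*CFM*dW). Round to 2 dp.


Q = 0.68 * 4678 * 10.0 = 31810.40 BTU/hr

31810.40 BTU/hr


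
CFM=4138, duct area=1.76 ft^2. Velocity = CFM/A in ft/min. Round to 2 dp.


V = 4138 / 1.76 = 2351.14 ft/min

2351.14 ft/min


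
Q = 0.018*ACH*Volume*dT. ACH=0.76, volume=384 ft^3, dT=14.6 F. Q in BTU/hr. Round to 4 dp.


Q = 0.018 * 0.76 * 384 * 14.6 = 76.6956 BTU/hr

76.6956 BTU/hr


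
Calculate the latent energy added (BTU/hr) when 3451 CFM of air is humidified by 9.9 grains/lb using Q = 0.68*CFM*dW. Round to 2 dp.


Q = 0.68 * 3451 * 9.9 = 23232.13 BTU/hr

23232.13 BTU/hr


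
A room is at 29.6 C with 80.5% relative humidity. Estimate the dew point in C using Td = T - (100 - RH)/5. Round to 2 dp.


Td = 29.6 - (100-80.5)/5 = 25.70 C

25.70 C


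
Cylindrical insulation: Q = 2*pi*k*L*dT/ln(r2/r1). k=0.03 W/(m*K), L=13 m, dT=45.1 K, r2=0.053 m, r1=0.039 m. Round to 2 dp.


Q = 2*pi*0.03*13*45.1/ln(0.053/0.039) = 360.30 W

360.30 W


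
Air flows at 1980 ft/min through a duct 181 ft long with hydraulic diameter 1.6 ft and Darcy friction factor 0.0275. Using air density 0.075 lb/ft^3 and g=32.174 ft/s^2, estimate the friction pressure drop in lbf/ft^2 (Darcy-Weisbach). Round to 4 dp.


v_fps = 1980/60 = 33.0 ft/s
dp = 0.0275*(181/1.6)*0.075*33.0^2/(2*32.174) = 3.9486 lbf/ft^2

3.9486 lbf/ft^2


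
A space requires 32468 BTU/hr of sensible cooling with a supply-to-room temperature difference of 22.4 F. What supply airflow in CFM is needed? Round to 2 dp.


CFM = 32468 / (1.08 * 22.4) = 1342.10

1342.10 CFM


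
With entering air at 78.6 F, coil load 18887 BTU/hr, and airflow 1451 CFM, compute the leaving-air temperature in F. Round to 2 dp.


dT = 18887/(1.08*1451) = 12.0524
T_leave = 78.6 - 12.0524 = 66.55 F

66.55 F


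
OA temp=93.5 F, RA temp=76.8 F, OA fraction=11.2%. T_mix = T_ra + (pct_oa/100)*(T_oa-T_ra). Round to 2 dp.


T_mix = 76.8 + (11.2/100)*(93.5-76.8) = 78.67 F

78.67 F


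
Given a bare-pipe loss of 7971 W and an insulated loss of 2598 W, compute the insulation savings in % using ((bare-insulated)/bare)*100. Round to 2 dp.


Savings = ((7971-2598)/7971)*100 = 67.41 %

67.41 %


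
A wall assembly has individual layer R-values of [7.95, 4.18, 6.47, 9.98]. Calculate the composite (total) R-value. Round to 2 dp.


R_total = 7.95 + 4.18 + 6.47 + 9.98 = 28.58

28.58


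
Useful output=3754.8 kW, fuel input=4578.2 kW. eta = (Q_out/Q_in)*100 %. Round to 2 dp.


eta = (3754.8/4578.2)*100 = 82.01 %

82.01 %


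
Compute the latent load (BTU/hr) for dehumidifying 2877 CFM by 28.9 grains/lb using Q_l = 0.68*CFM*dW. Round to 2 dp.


Q = 0.68 * 2877 * 28.9 = 56538.80 BTU/hr

56538.80 BTU/hr


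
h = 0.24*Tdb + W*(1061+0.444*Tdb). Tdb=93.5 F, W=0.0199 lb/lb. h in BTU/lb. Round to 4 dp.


h = 0.24*93.5 + 0.0199*(1061+0.444*93.5) = 44.3800 BTU/lb

44.3800 BTU/lb


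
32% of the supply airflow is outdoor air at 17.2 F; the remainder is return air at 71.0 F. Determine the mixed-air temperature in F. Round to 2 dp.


T_mix = 0.32*17.2 + 0.68*71.0 = 53.78 F

53.78 F


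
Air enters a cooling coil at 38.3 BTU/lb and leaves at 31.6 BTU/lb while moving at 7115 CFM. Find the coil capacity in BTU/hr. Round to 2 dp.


Q = 4.5 * 7115 * (38.3 - 31.6) = 214517.25 BTU/hr

214517.25 BTU/hr


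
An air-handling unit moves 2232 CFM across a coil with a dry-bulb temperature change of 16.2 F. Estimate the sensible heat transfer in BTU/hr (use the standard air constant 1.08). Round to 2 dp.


Q = 1.08 * 2232 * 16.2 = 39051.07 BTU/hr

39051.07 BTU/hr


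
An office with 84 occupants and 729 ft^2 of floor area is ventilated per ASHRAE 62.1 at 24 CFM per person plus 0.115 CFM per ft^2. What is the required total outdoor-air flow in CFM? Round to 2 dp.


Total = 84*24 + 729*0.115 = 2099.84 CFM

2099.84 CFM


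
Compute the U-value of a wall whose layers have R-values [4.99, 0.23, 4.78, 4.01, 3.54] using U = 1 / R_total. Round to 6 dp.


R_total = 4.99 + 0.23 + 4.78 + 4.01 + 3.54 = 17.55
U = 1/17.55 = 0.056980

0.056980


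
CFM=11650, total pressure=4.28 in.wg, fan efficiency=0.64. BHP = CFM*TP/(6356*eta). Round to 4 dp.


BHP = 11650 * 4.28 / (6356 * 0.64) = 12.2576 hp

12.2576 hp


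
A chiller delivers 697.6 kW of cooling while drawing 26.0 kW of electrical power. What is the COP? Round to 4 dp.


COP = 697.6 / 26.0 = 26.8308

26.8308


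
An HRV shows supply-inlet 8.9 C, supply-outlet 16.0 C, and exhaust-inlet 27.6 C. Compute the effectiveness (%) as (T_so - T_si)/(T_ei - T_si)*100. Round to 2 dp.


eff = (16.0-8.9)/(27.6-8.9)*100 = 37.97 %

37.97 %


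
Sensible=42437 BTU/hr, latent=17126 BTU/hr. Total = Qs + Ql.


Qt = 42437 + 17126 = 59563 BTU/hr

59563 BTU/hr


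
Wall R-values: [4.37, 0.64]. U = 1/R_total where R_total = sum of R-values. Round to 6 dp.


R_total = 4.37 + 0.64 = 5.01
U = 1/5.01 = 0.199601

0.199601


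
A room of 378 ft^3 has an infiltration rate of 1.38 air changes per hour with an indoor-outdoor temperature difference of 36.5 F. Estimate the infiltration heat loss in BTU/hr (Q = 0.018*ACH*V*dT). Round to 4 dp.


Q = 0.018 * 1.38 * 378 * 36.5 = 342.7175 BTU/hr

342.7175 BTU/hr


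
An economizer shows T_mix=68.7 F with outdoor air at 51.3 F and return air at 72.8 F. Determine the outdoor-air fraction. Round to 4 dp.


frac = (68.7 - 72.8) / (51.3 - 72.8) = 0.1907

0.1907


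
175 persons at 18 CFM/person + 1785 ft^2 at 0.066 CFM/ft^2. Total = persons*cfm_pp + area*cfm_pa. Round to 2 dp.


Total = 175*18 + 1785*0.066 = 3267.81 CFM

3267.81 CFM


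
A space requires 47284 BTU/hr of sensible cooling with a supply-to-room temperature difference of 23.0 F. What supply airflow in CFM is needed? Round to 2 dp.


CFM = 47284 / (1.08 * 23.0) = 1903.54

1903.54 CFM


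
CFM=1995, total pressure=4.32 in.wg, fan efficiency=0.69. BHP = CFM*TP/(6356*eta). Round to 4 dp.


BHP = 1995 * 4.32 / (6356 * 0.69) = 1.9651 hp

1.9651 hp


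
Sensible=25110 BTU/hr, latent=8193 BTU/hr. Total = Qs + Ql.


Qt = 25110 + 8193 = 33303 BTU/hr

33303 BTU/hr


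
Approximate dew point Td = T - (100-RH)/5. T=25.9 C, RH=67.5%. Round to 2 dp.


Td = 25.9 - (100-67.5)/5 = 19.40 C

19.40 C


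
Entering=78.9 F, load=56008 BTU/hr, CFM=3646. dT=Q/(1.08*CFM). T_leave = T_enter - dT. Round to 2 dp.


dT = 56008/(1.08*3646) = 14.2236
T_leave = 78.9 - 14.2236 = 64.68 F

64.68 F


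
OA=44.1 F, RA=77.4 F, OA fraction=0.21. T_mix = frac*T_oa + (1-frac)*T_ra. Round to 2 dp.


T_mix = 0.21*44.1 + 0.79*77.4 = 70.41 F

70.41 F


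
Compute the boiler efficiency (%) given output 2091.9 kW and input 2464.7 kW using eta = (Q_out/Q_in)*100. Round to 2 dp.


eta = (2091.9/2464.7)*100 = 84.87 %

84.87 %


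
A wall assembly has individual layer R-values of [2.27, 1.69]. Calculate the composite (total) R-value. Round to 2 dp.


R_total = 2.27 + 1.69 = 3.96

3.96


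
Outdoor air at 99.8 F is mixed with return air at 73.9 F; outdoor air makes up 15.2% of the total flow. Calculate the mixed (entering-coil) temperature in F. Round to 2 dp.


T_mix = 73.9 + (15.2/100)*(99.8-73.9) = 77.84 F

77.84 F


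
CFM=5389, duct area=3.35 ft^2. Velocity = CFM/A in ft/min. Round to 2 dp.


V = 5389 / 3.35 = 1608.66 ft/min

1608.66 ft/min


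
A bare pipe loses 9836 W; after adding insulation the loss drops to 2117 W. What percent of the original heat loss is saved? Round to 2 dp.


Savings = ((9836-2117)/9836)*100 = 78.48 %

78.48 %


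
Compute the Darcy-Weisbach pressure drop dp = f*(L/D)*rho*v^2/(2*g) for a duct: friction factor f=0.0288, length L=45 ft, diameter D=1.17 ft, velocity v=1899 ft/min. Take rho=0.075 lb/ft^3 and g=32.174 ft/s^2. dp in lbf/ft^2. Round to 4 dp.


v_fps = 1899/60 = 31.65 ft/s
dp = 0.0288*(45/1.17)*0.075*31.65^2/(2*32.174) = 1.2933 lbf/ft^2

1.2933 lbf/ft^2


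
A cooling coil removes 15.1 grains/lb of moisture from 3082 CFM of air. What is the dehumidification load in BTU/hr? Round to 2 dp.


Q = 0.68 * 3082 * 15.1 = 31645.98 BTU/hr

31645.98 BTU/hr


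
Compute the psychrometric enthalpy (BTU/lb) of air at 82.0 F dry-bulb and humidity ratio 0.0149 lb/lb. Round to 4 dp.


h = 0.24*82.0 + 0.0149*(1061+0.444*82.0) = 36.0314 BTU/lb

36.0314 BTU/lb


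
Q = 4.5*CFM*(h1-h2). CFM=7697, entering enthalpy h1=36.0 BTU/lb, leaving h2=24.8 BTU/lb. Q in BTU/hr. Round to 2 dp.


Q = 4.5 * 7697 * (36.0 - 24.8) = 387928.80 BTU/hr

387928.80 BTU/hr


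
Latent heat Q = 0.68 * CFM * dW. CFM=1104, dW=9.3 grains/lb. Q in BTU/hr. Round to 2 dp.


Q = 0.68 * 1104 * 9.3 = 6981.70 BTU/hr

6981.70 BTU/hr


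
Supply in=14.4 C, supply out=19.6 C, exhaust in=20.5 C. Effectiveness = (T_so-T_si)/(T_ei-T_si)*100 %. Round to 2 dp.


eff = (19.6-14.4)/(20.5-14.4)*100 = 85.25 %

85.25 %


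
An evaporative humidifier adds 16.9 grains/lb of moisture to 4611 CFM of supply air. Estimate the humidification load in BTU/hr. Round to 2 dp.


Q = 0.68 * 4611 * 16.9 = 52989.61 BTU/hr

52989.61 BTU/hr


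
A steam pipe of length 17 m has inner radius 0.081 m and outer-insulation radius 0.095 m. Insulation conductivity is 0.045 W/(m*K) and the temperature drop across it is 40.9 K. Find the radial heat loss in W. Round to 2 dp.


Q = 2*pi*0.045*17*40.9/ln(0.095/0.081) = 1233.11 W

1233.11 W


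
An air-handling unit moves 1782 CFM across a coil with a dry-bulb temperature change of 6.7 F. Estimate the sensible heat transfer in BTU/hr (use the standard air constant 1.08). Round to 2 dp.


Q = 1.08 * 1782 * 6.7 = 12894.55 BTU/hr

12894.55 BTU/hr


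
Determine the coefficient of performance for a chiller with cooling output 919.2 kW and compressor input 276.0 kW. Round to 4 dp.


COP = 919.2 / 276.0 = 3.3304

3.3304


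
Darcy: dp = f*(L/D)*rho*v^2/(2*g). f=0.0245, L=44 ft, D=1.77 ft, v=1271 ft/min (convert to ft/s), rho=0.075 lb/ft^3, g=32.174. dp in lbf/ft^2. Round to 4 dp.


v_fps = 1271/60 = 21.1833 ft/s
dp = 0.0245*(44/1.77)*0.075*21.1833^2/(2*32.174) = 0.3185 lbf/ft^2

0.3185 lbf/ft^2


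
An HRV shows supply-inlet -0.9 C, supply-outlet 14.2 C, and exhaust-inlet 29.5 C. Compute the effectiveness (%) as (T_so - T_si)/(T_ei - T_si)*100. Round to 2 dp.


eff = (14.2-(-0.9))/(29.5-(-0.9))*100 = 49.67 %

49.67 %


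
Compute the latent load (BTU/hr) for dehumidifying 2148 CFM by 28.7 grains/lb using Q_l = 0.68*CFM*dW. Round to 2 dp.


Q = 0.68 * 2148 * 28.7 = 41920.37 BTU/hr

41920.37 BTU/hr


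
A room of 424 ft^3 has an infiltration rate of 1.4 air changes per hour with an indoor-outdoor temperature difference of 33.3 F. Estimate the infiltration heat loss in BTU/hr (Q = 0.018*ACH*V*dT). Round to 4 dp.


Q = 0.018 * 1.4 * 424 * 33.3 = 355.8038 BTU/hr

355.8038 BTU/hr


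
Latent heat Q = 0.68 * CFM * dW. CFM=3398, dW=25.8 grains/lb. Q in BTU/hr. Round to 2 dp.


Q = 0.68 * 3398 * 25.8 = 59614.51 BTU/hr

59614.51 BTU/hr


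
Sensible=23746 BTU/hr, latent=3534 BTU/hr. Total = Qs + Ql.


Qt = 23746 + 3534 = 27280 BTU/hr

27280 BTU/hr


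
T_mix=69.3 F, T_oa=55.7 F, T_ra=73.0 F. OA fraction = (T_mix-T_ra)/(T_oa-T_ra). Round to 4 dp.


frac = (69.3 - 73.0) / (55.7 - 73.0) = 0.2139

0.2139


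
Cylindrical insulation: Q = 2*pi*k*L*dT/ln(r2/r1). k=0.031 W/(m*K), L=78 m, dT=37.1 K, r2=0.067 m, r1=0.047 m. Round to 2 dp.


Q = 2*pi*0.031*78*37.1/ln(0.067/0.047) = 1589.79 W

1589.79 W


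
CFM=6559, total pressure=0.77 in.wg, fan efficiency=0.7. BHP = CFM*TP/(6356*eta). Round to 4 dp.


BHP = 6559 * 0.77 / (6356 * 0.7) = 1.1351 hp

1.1351 hp


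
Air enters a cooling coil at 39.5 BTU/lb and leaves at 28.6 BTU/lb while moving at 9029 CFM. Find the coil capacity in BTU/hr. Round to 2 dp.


Q = 4.5 * 9029 * (39.5 - 28.6) = 442872.45 BTU/hr

442872.45 BTU/hr


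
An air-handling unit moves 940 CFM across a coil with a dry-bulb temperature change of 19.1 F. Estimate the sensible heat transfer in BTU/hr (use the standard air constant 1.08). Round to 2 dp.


Q = 1.08 * 940 * 19.1 = 19390.32 BTU/hr

19390.32 BTU/hr


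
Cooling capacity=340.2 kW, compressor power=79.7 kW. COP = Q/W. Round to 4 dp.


COP = 340.2 / 79.7 = 4.2685

4.2685


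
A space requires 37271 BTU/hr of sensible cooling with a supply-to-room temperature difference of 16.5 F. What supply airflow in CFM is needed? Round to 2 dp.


CFM = 37271 / (1.08 * 16.5) = 2091.53

2091.53 CFM


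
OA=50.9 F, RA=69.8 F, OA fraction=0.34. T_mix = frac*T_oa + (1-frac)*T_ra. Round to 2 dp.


T_mix = 0.34*50.9 + 0.66*69.8 = 63.37 F

63.37 F


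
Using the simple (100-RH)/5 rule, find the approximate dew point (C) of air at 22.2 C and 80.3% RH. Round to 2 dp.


Td = 22.2 - (100-80.3)/5 = 18.26 C

18.26 C


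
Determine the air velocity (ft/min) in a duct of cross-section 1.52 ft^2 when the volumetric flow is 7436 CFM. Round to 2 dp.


V = 7436 / 1.52 = 4892.11 ft/min

4892.11 ft/min


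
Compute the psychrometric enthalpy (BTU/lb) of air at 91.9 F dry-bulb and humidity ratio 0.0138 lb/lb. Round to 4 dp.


h = 0.24*91.9 + 0.0138*(1061+0.444*91.9) = 37.2609 BTU/lb

37.2609 BTU/lb


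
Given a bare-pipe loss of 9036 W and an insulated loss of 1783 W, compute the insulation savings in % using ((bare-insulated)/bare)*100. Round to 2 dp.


Savings = ((9036-1783)/9036)*100 = 80.27 %

80.27 %


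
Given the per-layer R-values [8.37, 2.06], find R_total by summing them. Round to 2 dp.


R_total = 8.37 + 2.06 = 10.43

10.43


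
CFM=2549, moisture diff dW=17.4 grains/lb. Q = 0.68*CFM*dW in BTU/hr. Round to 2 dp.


Q = 0.68 * 2549 * 17.4 = 30159.77 BTU/hr

30159.77 BTU/hr


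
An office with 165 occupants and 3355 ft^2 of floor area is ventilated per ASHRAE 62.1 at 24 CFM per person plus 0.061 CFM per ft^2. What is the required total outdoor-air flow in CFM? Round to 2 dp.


Total = 165*24 + 3355*0.061 = 4164.66 CFM

4164.66 CFM


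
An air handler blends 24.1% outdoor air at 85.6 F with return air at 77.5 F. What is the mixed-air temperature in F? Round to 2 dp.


T_mix = 77.5 + (24.1/100)*(85.6-77.5) = 79.45 F

79.45 F


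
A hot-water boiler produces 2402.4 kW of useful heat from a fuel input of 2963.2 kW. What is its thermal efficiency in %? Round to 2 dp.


eta = (2402.4/2963.2)*100 = 81.07 %

81.07 %


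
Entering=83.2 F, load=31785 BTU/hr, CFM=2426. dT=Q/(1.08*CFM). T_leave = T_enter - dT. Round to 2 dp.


dT = 31785/(1.08*2426) = 12.1313
T_leave = 83.2 - 12.1313 = 71.07 F

71.07 F


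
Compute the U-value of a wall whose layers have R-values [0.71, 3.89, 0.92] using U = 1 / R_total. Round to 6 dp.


R_total = 0.71 + 3.89 + 0.92 = 5.52
U = 1/5.52 = 0.181159

0.181159


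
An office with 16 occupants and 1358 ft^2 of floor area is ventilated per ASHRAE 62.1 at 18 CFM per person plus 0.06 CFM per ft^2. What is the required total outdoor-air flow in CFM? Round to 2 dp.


Total = 16*18 + 1358*0.06 = 369.48 CFM

369.48 CFM


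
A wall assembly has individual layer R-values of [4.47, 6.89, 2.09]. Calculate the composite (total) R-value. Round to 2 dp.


R_total = 4.47 + 6.89 + 2.09 = 13.45

13.45


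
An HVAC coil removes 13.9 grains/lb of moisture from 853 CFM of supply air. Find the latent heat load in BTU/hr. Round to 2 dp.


Q = 0.68 * 853 * 13.9 = 8062.56 BTU/hr

8062.56 BTU/hr


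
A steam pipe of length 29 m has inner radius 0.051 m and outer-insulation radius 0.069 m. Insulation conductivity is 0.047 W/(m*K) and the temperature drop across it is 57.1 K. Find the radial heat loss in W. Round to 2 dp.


Q = 2*pi*0.047*29*57.1/ln(0.069/0.051) = 1617.71 W

1617.71 W


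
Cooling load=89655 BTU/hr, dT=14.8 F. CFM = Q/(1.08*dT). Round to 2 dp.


CFM = 89655 / (1.08 * 14.8) = 5609.05

5609.05 CFM


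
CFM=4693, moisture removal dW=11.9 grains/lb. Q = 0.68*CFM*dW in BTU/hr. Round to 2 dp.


Q = 0.68 * 4693 * 11.9 = 37975.76 BTU/hr

37975.76 BTU/hr


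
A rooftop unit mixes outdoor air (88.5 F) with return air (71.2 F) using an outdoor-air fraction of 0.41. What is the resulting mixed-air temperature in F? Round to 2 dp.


T_mix = 0.41*88.5 + 0.59*71.2 = 78.29 F

78.29 F


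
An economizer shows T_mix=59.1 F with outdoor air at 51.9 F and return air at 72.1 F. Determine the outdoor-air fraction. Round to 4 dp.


frac = (59.1 - 72.1) / (51.9 - 72.1) = 0.6436

0.6436


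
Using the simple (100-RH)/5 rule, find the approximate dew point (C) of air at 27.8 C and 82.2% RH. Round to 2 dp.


Td = 27.8 - (100-82.2)/5 = 24.24 C

24.24 C


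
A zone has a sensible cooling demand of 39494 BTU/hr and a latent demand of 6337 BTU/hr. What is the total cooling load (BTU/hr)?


Qt = 39494 + 6337 = 45831 BTU/hr

45831 BTU/hr


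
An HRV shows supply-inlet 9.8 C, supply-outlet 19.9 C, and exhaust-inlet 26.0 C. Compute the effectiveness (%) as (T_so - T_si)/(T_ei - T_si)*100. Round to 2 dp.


eff = (19.9-9.8)/(26.0-9.8)*100 = 62.35 %

62.35 %


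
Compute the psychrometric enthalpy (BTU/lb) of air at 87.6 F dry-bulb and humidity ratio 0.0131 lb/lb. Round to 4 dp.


h = 0.24*87.6 + 0.0131*(1061+0.444*87.6) = 35.4326 BTU/lb

35.4326 BTU/lb


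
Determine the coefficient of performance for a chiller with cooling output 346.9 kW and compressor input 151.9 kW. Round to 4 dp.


COP = 346.9 / 151.9 = 2.2837

2.2837


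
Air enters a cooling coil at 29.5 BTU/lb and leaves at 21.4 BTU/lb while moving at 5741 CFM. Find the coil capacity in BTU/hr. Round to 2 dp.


Q = 4.5 * 5741 * (29.5 - 21.4) = 209259.45 BTU/hr

209259.45 BTU/hr


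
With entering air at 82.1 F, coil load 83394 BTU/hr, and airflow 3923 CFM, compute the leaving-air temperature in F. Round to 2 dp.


dT = 83394/(1.08*3923) = 19.6831
T_leave = 82.1 - 19.6831 = 62.42 F

62.42 F


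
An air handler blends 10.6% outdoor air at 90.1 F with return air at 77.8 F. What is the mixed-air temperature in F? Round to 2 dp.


T_mix = 77.8 + (10.6/100)*(90.1-77.8) = 79.10 F

79.10 F


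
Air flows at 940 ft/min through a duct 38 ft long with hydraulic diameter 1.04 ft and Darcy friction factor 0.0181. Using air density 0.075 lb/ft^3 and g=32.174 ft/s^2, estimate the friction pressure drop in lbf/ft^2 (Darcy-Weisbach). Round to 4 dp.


v_fps = 940/60 = 15.6667 ft/s
dp = 0.0181*(38/1.04)*0.075*15.6667^2/(2*32.174) = 0.1892 lbf/ft^2

0.1892 lbf/ft^2


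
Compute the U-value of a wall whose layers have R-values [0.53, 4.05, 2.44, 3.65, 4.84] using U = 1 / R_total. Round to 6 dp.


R_total = 0.53 + 4.05 + 2.44 + 3.65 + 4.84 = 15.51
U = 1/15.51 = 0.064475

0.064475


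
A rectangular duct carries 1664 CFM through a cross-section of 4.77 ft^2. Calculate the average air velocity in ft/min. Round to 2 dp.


V = 1664 / 4.77 = 348.85 ft/min

348.85 ft/min


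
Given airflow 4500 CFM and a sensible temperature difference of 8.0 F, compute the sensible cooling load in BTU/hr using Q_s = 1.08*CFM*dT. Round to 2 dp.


Q = 1.08 * 4500 * 8.0 = 38880.00 BTU/hr

38880.00 BTU/hr


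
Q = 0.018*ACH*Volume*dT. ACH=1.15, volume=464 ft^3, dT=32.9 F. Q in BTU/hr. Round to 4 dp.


Q = 0.018 * 1.15 * 464 * 32.9 = 315.9979 BTU/hr

315.9979 BTU/hr


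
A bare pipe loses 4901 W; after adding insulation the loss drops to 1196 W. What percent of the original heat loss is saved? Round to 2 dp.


Savings = ((4901-1196)/4901)*100 = 75.60 %

75.60 %


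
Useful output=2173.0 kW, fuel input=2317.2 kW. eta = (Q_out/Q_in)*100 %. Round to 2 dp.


eta = (2173.0/2317.2)*100 = 93.78 %

93.78 %


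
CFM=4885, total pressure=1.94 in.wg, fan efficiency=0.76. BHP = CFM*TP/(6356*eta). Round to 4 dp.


BHP = 4885 * 1.94 / (6356 * 0.76) = 1.9619 hp

1.9619 hp


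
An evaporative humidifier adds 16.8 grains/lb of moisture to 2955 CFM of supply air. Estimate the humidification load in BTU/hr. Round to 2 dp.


Q = 0.68 * 2955 * 16.8 = 33757.92 BTU/hr

33757.92 BTU/hr


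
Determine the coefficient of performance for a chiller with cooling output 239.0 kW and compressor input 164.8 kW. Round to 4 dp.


COP = 239.0 / 164.8 = 1.4502

1.4502


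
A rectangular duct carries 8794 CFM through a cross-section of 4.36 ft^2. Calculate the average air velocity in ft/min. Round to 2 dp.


V = 8794 / 4.36 = 2016.97 ft/min

2016.97 ft/min


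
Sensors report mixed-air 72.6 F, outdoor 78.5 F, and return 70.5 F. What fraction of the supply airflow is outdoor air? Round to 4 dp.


frac = (72.6 - 70.5) / (78.5 - 70.5) = 0.2625

0.2625


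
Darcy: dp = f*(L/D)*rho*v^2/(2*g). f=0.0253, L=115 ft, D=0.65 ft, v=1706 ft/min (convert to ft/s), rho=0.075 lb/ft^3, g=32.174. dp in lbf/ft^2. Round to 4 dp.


v_fps = 1706/60 = 28.4333 ft/s
dp = 0.0253*(115/0.65)*0.075*28.4333^2/(2*32.174) = 4.2178 lbf/ft^2

4.2178 lbf/ft^2


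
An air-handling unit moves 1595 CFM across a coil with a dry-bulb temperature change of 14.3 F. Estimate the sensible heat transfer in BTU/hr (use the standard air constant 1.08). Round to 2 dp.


Q = 1.08 * 1595 * 14.3 = 24633.18 BTU/hr

24633.18 BTU/hr


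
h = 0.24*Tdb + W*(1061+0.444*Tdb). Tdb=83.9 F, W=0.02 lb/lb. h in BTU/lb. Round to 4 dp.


h = 0.24*83.9 + 0.02*(1061+0.444*83.9) = 42.1010 BTU/lb

42.1010 BTU/lb


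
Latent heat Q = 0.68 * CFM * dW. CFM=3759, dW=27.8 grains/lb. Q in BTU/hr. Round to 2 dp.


Q = 0.68 * 3759 * 27.8 = 71060.14 BTU/hr

71060.14 BTU/hr


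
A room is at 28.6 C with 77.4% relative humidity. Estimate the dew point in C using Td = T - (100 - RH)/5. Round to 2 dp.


Td = 28.6 - (100-77.4)/5 = 24.08 C

24.08 C


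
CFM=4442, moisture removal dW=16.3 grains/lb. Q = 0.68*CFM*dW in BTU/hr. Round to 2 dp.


Q = 0.68 * 4442 * 16.3 = 49235.13 BTU/hr

49235.13 BTU/hr


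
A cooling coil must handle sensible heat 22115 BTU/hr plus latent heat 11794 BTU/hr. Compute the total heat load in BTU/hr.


Qt = 22115 + 11794 = 33909 BTU/hr

33909 BTU/hr


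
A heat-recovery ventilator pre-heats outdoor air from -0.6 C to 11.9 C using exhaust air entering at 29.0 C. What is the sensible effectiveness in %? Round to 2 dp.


eff = (11.9-(-0.6))/(29.0-(-0.6))*100 = 42.23 %

42.23 %


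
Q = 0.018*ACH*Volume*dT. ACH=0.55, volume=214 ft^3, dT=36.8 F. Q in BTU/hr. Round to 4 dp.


Q = 0.018 * 0.55 * 214 * 36.8 = 77.9645 BTU/hr

77.9645 BTU/hr


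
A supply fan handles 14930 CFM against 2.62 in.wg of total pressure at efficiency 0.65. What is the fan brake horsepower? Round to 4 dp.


BHP = 14930 * 2.62 / (6356 * 0.65) = 9.4681 hp

9.4681 hp


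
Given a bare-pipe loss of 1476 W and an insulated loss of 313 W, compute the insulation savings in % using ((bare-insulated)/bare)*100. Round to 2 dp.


Savings = ((1476-313)/1476)*100 = 78.79 %

78.79 %


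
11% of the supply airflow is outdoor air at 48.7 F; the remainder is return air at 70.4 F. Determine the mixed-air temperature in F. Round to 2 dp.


T_mix = 0.11*48.7 + 0.89*70.4 = 68.01 F

68.01 F


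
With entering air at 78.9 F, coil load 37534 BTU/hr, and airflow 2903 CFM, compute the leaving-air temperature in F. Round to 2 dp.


dT = 37534/(1.08*2903) = 11.9717
T_leave = 78.9 - 11.9717 = 66.93 F

66.93 F


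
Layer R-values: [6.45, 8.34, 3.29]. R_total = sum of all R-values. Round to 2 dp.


R_total = 6.45 + 8.34 + 3.29 = 18.08

18.08


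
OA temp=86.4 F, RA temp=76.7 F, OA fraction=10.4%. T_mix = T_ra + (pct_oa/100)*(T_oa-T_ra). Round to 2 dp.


T_mix = 76.7 + (10.4/100)*(86.4-76.7) = 77.71 F

77.71 F


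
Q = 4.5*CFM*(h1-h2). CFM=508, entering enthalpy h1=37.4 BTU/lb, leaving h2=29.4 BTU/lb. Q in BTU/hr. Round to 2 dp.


Q = 4.5 * 508 * (37.4 - 29.4) = 18288.00 BTU/hr

18288.00 BTU/hr


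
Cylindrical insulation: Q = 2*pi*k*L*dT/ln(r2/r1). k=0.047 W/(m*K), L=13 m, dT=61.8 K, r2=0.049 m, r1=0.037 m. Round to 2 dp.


Q = 2*pi*0.047*13*61.8/ln(0.049/0.037) = 844.61 W

844.61 W


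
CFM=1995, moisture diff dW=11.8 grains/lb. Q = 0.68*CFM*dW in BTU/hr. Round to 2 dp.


Q = 0.68 * 1995 * 11.8 = 16007.88 BTU/hr

16007.88 BTU/hr


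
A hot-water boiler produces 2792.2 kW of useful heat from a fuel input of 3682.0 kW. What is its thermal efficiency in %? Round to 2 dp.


eta = (2792.2/3682.0)*100 = 75.83 %

75.83 %


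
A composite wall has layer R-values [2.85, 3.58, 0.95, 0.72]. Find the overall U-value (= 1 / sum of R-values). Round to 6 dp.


R_total = 2.85 + 3.58 + 0.95 + 0.72 = 8.10
U = 1/8.10 = 0.123457

0.123457


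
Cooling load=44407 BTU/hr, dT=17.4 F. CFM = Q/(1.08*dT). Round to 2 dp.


CFM = 44407 / (1.08 * 17.4) = 2363.08

2363.08 CFM


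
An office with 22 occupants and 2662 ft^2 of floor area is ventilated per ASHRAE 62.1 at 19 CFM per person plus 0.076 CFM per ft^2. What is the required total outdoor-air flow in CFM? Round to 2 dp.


Total = 22*19 + 2662*0.076 = 620.31 CFM

620.31 CFM


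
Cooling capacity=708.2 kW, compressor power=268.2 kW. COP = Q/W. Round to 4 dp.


COP = 708.2 / 268.2 = 2.6406

2.6406


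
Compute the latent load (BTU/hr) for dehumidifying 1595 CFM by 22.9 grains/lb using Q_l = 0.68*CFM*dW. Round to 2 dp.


Q = 0.68 * 1595 * 22.9 = 24837.34 BTU/hr

24837.34 BTU/hr


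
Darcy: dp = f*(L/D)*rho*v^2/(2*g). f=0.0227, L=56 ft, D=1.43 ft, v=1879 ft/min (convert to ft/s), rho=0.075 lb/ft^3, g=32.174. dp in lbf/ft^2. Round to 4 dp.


v_fps = 1879/60 = 31.3167 ft/s
dp = 0.0227*(56/1.43)*0.075*31.3167^2/(2*32.174) = 1.0161 lbf/ft^2

1.0161 lbf/ft^2


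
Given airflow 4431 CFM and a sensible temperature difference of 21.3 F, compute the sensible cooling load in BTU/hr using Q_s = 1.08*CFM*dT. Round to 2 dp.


Q = 1.08 * 4431 * 21.3 = 101930.72 BTU/hr

101930.72 BTU/hr


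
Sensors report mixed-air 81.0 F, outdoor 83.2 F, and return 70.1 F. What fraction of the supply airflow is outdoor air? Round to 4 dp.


frac = (81.0 - 70.1) / (83.2 - 70.1) = 0.8321

0.8321


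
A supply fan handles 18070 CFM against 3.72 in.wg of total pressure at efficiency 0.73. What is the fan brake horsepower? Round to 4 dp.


BHP = 18070 * 3.72 / (6356 * 0.73) = 14.4875 hp

14.4875 hp


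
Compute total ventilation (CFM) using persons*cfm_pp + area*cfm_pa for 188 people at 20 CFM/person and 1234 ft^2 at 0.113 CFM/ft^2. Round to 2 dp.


Total = 188*20 + 1234*0.113 = 3899.44 CFM

3899.44 CFM


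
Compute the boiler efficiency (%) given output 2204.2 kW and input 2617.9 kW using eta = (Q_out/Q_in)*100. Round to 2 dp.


eta = (2204.2/2617.9)*100 = 84.20 %

84.20 %


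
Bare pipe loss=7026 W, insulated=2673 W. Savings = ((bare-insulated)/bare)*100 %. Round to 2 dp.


Savings = ((7026-2673)/7026)*100 = 61.96 %

61.96 %


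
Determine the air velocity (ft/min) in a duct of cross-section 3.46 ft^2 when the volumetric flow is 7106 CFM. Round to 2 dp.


V = 7106 / 3.46 = 2053.76 ft/min

2053.76 ft/min


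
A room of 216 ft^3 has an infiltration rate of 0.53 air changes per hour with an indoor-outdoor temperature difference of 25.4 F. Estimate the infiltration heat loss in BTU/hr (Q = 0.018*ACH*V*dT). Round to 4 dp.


Q = 0.018 * 0.53 * 216 * 25.4 = 52.3403 BTU/hr

52.3403 BTU/hr


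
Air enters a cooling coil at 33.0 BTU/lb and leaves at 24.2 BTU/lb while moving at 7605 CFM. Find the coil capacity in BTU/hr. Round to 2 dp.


Q = 4.5 * 7605 * (33.0 - 24.2) = 301158.00 BTU/hr

301158.00 BTU/hr


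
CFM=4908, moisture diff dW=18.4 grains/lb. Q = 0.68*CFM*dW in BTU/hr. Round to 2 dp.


Q = 0.68 * 4908 * 18.4 = 61408.90 BTU/hr

61408.90 BTU/hr


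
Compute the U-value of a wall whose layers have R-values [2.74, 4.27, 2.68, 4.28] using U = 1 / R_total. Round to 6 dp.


R_total = 2.74 + 4.27 + 2.68 + 4.28 = 13.97
U = 1/13.97 = 0.071582

0.071582


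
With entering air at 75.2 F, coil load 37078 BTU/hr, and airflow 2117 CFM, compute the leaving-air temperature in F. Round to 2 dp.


dT = 37078/(1.08*2117) = 16.2170
T_leave = 75.2 - 16.2170 = 58.98 F

58.98 F


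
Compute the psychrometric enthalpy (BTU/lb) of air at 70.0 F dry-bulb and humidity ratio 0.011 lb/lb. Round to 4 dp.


h = 0.24*70.0 + 0.011*(1061+0.444*70.0) = 28.8129 BTU/lb

28.8129 BTU/lb


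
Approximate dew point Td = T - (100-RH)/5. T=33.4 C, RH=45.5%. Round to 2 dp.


Td = 33.4 - (100-45.5)/5 = 22.50 C

22.50 C


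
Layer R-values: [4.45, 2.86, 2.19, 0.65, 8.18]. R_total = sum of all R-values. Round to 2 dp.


R_total = 4.45 + 2.86 + 2.19 + 0.65 + 8.18 = 18.33

18.33


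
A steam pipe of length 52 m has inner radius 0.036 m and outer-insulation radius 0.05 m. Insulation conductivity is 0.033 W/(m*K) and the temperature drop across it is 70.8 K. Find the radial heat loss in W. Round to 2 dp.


Q = 2*pi*0.033*52*70.8/ln(0.05/0.036) = 2323.75 W

2323.75 W


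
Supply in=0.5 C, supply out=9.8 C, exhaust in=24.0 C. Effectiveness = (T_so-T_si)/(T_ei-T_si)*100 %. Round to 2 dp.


eff = (9.8-0.5)/(24.0-0.5)*100 = 39.57 %

39.57 %


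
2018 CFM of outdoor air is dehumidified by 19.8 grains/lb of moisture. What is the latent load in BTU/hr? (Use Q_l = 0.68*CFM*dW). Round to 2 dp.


Q = 0.68 * 2018 * 19.8 = 27170.35 BTU/hr

27170.35 BTU/hr


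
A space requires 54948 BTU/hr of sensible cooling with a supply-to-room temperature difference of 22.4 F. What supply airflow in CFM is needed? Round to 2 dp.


CFM = 54948 / (1.08 * 22.4) = 2271.33

2271.33 CFM


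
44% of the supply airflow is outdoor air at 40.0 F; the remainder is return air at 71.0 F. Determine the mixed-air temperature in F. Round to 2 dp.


T_mix = 0.44*40.0 + 0.56*71.0 = 57.36 F

57.36 F


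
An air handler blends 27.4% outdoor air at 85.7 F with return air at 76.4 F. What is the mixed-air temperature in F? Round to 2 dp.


T_mix = 76.4 + (27.4/100)*(85.7-76.4) = 78.95 F

78.95 F


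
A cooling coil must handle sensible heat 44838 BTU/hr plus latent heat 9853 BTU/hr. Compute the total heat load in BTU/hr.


Qt = 44838 + 9853 = 54691 BTU/hr

54691 BTU/hr


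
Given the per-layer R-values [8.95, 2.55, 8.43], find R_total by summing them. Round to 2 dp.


R_total = 8.95 + 2.55 + 8.43 = 19.93

19.93


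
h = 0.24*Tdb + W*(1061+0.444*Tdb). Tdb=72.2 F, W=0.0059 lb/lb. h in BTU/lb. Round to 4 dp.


h = 0.24*72.2 + 0.0059*(1061+0.444*72.2) = 23.7770 BTU/lb

23.7770 BTU/lb


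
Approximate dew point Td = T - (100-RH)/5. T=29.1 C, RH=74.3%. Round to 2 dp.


Td = 29.1 - (100-74.3)/5 = 23.96 C

23.96 C


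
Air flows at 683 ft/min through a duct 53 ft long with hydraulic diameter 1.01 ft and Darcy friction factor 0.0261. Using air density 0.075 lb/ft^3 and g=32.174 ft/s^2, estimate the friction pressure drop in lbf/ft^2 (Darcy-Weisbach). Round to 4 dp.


v_fps = 683/60 = 11.3833 ft/s
dp = 0.0261*(53/1.01)*0.075*11.3833^2/(2*32.174) = 0.2069 lbf/ft^2

0.2069 lbf/ft^2


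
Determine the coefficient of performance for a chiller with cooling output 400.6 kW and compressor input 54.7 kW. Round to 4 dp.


COP = 400.6 / 54.7 = 7.3236

7.3236


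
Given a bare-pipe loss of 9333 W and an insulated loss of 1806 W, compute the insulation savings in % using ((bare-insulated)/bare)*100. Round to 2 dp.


Savings = ((9333-1806)/9333)*100 = 80.65 %

80.65 %


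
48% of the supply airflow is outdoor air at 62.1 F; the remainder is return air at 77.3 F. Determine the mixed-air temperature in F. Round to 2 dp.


T_mix = 0.48*62.1 + 0.52*77.3 = 70.00 F

70.00 F


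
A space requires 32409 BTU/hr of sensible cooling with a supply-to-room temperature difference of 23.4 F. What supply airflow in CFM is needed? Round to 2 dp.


CFM = 32409 / (1.08 * 23.4) = 1282.41

1282.41 CFM


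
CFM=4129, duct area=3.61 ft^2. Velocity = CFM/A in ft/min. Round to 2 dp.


V = 4129 / 3.61 = 1143.77 ft/min

1143.77 ft/min


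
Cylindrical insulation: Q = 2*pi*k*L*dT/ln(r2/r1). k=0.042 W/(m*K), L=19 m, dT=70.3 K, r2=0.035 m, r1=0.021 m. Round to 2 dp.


Q = 2*pi*0.042*19*70.3/ln(0.035/0.021) = 690.03 W

690.03 W


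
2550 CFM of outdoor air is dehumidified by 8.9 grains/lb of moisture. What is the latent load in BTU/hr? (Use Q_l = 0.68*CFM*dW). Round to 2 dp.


Q = 0.68 * 2550 * 8.9 = 15432.60 BTU/hr

15432.60 BTU/hr


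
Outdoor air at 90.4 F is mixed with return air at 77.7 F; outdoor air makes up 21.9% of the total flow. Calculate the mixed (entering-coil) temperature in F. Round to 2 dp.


T_mix = 77.7 + (21.9/100)*(90.4-77.7) = 80.48 F

80.48 F


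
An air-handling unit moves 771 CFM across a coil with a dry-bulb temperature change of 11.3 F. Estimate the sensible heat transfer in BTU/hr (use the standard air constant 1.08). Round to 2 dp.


Q = 1.08 * 771 * 11.3 = 9409.28 BTU/hr

9409.28 BTU/hr


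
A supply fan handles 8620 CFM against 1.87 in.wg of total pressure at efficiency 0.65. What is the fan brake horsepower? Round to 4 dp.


BHP = 8620 * 1.87 / (6356 * 0.65) = 3.9017 hp

3.9017 hp


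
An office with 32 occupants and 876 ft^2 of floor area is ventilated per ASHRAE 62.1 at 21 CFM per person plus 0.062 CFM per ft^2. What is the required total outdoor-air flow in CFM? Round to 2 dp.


Total = 32*21 + 876*0.062 = 726.31 CFM

726.31 CFM


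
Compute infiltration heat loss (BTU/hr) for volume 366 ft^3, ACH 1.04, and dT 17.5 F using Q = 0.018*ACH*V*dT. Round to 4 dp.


Q = 0.018 * 1.04 * 366 * 17.5 = 119.9016 BTU/hr

119.9016 BTU/hr


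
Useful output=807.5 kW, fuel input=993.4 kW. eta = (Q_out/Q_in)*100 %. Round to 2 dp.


eta = (807.5/993.4)*100 = 81.29 %

81.29 %


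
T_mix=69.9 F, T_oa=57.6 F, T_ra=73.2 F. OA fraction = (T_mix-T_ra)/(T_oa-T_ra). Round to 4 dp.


frac = (69.9 - 73.2) / (57.6 - 73.2) = 0.2115

0.2115


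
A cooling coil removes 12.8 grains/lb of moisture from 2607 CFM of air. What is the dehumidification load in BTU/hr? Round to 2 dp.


Q = 0.68 * 2607 * 12.8 = 22691.33 BTU/hr

22691.33 BTU/hr


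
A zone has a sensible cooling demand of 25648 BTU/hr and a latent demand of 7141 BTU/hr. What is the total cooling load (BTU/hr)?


Qt = 25648 + 7141 = 32789 BTU/hr

32789 BTU/hr


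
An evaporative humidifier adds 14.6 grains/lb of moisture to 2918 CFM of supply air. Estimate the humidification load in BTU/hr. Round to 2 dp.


Q = 0.68 * 2918 * 14.6 = 28969.90 BTU/hr

28969.90 BTU/hr


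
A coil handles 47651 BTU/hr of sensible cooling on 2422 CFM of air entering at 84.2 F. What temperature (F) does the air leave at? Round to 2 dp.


dT = 47651/(1.08*2422) = 18.2169
T_leave = 84.2 - 18.2169 = 65.98 F

65.98 F


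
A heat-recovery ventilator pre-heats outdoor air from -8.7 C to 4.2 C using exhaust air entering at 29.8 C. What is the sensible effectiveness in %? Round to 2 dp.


eff = (4.2-(-8.7))/(29.8-(-8.7))*100 = 33.51 %

33.51 %


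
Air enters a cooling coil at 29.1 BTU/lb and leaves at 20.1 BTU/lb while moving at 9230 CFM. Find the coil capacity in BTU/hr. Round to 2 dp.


Q = 4.5 * 9230 * (29.1 - 20.1) = 373815.00 BTU/hr

373815.00 BTU/hr


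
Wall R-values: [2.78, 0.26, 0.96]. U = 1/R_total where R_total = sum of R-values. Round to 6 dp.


R_total = 2.78 + 0.26 + 0.96 = 4.00
U = 1/4.00 = 0.250000

0.250000


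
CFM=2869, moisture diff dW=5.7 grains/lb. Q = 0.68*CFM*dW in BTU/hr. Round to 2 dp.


Q = 0.68 * 2869 * 5.7 = 11120.24 BTU/hr

11120.24 BTU/hr


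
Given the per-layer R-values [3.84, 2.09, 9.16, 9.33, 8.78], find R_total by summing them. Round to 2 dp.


R_total = 3.84 + 2.09 + 9.16 + 9.33 + 8.78 = 33.20

33.20


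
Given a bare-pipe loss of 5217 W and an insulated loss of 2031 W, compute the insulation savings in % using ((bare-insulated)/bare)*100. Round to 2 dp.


Savings = ((5217-2031)/5217)*100 = 61.07 %

61.07 %


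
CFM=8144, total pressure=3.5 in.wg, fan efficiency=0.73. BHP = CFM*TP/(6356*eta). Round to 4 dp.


BHP = 8144 * 3.5 / (6356 * 0.73) = 6.1433 hp

6.1433 hp


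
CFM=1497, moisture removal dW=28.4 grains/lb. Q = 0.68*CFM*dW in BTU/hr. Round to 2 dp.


Q = 0.68 * 1497 * 28.4 = 28910.06 BTU/hr

28910.06 BTU/hr


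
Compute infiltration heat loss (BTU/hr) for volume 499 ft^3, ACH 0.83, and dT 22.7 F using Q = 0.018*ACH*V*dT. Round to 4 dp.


Q = 0.018 * 0.83 * 499 * 22.7 = 169.2299 BTU/hr

169.2299 BTU/hr


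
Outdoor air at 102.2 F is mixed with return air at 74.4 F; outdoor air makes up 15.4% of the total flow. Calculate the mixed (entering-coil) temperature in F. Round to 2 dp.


T_mix = 74.4 + (15.4/100)*(102.2-74.4) = 78.68 F

78.68 F


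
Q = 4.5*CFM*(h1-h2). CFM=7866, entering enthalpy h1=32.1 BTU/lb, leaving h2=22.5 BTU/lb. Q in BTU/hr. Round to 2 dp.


Q = 4.5 * 7866 * (32.1 - 22.5) = 339811.20 BTU/hr

339811.20 BTU/hr


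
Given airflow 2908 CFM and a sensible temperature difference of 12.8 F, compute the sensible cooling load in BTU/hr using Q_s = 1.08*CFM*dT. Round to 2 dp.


Q = 1.08 * 2908 * 12.8 = 40200.19 BTU/hr

40200.19 BTU/hr


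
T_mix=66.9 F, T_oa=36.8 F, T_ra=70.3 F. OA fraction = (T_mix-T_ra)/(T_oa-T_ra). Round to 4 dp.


frac = (66.9 - 70.3) / (36.8 - 70.3) = 0.1015

0.1015


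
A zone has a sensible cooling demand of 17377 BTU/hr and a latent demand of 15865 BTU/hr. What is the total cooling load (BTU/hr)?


Qt = 17377 + 15865 = 33242 BTU/hr

33242 BTU/hr


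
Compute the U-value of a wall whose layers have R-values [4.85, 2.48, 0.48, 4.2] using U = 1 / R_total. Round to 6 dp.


R_total = 4.85 + 2.48 + 0.48 + 4.2 = 12.01
U = 1/12.01 = 0.083264

0.083264


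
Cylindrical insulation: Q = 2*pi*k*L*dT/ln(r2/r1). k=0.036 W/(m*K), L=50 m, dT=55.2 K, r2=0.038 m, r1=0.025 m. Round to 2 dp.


Q = 2*pi*0.036*50*55.2/ln(0.038/0.025) = 1491.00 W

1491.00 W
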